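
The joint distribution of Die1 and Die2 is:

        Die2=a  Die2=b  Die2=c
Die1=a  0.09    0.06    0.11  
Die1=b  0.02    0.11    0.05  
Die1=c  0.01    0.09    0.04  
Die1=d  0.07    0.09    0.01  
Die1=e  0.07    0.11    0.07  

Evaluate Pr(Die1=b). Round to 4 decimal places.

P(Die1=b) = 0.02 + 0.11 + 0.05 = 0.18.

0.1800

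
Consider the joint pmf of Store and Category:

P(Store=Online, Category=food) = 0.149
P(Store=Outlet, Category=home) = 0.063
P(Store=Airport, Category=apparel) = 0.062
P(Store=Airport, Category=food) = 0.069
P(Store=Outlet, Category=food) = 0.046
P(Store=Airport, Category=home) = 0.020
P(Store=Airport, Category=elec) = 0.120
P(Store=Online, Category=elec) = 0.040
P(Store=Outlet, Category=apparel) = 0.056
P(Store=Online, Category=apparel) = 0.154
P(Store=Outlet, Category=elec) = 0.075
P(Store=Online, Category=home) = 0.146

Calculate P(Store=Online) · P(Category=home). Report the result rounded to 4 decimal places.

P(Store=Online) = 0.149 + 0.154 + 0.040 + 0.146 = 0.489.
P(Category=home) = 0.020 + 0.063 + 0.146 = 0.229.
Product: 0.489 × 0.229 = 0.1120.

0.1120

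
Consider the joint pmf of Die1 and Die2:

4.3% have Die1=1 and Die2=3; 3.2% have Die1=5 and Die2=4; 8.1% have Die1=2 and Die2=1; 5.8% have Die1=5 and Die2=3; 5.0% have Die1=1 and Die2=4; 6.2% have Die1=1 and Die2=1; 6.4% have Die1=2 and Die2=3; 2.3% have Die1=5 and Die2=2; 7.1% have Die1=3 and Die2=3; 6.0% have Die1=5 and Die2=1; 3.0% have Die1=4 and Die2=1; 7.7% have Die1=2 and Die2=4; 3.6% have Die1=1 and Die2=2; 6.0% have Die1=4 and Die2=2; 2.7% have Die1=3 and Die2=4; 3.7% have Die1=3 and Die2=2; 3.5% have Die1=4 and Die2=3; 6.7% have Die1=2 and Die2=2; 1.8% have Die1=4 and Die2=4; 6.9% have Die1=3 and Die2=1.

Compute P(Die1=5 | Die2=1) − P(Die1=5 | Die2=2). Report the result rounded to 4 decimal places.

P(Die2=1) = 0.062 + 0.081 + 0.069 + 0.030 + 0.060 = 0.302; P(Die1=5 | Die2=1) = 0.060/0.302 = 0.19868.
P(Die2=2) = 0.036 + 0.067 + 0.037 + 0.060 + 0.023 = 0.223; P(Die1=5 | Die2=2) = 0.023/0.223 = 0.10314.
Difference = 0.0955.

0.0955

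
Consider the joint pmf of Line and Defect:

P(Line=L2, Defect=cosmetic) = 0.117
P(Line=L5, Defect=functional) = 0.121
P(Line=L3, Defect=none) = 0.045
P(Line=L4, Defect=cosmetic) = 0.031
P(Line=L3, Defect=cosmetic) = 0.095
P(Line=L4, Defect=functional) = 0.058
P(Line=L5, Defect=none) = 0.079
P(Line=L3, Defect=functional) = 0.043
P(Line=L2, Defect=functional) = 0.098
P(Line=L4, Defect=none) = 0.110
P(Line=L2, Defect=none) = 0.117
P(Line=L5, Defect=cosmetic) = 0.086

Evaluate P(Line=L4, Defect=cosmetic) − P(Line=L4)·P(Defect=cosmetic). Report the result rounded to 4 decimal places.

-0.0345

P(Line=L4) = 0.110 + 0.031 + 0.058 = 0.199.
P(Defect=cosmetic) = 0.117 + 0.095 + 0.031 + 0.086 = 0.329.
P(Line=L4, Defect=cosmetic) − P(Line=L4)P(Defect=cosmetic) = 0.031 − 0.199×0.329 = -0.0345.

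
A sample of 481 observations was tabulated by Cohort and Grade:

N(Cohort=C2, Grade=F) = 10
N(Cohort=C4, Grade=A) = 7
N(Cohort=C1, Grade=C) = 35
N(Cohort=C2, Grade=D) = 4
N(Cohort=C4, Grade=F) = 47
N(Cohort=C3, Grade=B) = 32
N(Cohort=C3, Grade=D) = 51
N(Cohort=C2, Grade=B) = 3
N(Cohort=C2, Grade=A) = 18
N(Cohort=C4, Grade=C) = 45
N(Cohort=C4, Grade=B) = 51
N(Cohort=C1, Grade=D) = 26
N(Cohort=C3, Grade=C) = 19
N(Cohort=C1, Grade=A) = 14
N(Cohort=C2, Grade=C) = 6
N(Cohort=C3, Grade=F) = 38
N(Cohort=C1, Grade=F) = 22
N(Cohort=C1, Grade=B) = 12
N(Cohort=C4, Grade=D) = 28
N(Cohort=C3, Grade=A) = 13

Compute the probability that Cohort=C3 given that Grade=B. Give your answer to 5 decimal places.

0.32653

Total with Grade=B: 12 + 3 + 32 + 51 = 98.
P(Cohort=C3 | Grade=B) = 32/98 = 0.32653.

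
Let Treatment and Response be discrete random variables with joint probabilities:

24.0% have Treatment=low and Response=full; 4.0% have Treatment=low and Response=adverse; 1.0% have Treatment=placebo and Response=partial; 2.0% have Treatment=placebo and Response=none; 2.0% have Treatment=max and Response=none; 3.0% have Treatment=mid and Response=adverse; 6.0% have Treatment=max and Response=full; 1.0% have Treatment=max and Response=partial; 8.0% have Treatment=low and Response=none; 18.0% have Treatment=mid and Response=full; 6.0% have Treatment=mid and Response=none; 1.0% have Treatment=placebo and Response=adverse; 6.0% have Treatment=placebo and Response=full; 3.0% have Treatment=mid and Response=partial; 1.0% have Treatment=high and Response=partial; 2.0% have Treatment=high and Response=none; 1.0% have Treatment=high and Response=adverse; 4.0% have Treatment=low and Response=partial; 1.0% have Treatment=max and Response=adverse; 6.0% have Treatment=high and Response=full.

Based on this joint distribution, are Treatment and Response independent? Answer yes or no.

yes

Every cell satisfies P(Treatment,Response) = P(Treatment)·P(Response). For instance P(Treatment=high) = 0.100, P(Response=full) = 0.600, and 0.100×0.600 = 0.060 matches the joint entry. So Treatment and Response are independent.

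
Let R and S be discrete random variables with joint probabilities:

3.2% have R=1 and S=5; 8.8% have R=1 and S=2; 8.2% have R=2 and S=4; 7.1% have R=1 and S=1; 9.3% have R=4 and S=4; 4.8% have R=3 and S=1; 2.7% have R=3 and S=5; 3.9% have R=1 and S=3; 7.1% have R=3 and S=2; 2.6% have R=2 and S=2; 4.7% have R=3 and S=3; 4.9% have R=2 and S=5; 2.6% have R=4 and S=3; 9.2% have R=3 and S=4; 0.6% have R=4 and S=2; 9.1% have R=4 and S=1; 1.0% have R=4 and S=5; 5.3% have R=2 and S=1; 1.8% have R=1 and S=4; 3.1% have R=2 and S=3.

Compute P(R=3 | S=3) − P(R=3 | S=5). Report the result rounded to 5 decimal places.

P(S=3) = 0.039 + 0.031 + 0.047 + 0.026 = 0.143; P(R=3 | S=3) = 0.047/0.143 = 0.328671.
P(S=5) = 0.032 + 0.049 + 0.027 + 0.010 = 0.118; P(R=3 | S=5) = 0.027/0.118 = 0.228814.
Difference = 0.09986.

0.09986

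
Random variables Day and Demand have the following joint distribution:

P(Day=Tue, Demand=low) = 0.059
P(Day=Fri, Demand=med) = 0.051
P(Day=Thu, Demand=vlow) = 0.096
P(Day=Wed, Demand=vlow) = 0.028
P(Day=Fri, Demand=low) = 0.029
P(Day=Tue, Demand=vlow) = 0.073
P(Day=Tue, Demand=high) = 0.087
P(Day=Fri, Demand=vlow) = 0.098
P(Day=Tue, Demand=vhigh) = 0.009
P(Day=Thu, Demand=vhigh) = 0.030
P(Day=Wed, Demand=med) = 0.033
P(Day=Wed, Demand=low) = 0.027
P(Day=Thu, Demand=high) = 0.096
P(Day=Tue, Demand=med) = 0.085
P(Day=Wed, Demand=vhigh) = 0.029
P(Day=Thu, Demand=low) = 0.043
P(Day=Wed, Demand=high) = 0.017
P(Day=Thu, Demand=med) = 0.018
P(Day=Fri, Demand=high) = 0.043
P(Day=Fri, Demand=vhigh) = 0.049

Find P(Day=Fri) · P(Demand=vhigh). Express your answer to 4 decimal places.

P(Day=Fri) = 0.098 + 0.029 + 0.051 + 0.043 + 0.049 = 0.270.
P(Demand=vhigh) = 0.009 + 0.029 + 0.030 + 0.049 = 0.117.
Product: 0.270 × 0.117 = 0.0316.

0.0316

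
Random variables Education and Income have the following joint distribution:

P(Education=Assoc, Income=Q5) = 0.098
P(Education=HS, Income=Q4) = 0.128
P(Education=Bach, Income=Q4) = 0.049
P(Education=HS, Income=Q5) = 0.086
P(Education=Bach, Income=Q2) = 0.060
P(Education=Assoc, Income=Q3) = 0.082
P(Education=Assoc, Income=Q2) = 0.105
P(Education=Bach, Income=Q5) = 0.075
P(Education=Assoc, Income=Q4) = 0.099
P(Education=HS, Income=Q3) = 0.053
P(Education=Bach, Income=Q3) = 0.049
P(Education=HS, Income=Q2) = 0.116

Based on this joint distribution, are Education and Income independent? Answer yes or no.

P(Education=HS) = 0.383 and P(Income=Q4) = 0.276, so their product is 0.10571, but P(Education=HS, Income=Q4) = 0.128. Since these differ, Education and Income are not independent.

no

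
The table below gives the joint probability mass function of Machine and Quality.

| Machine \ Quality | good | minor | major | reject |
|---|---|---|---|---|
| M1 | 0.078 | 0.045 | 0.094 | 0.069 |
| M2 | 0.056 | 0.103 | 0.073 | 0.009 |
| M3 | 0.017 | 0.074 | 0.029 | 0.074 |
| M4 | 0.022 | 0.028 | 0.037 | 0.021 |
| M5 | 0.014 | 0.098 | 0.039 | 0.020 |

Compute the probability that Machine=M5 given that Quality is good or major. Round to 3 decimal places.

P(Quality=good) = 0.078 + 0.056 + 0.017 + 0.022 + 0.014 = 0.187.
P(Quality=major) = 0.094 + 0.073 + 0.029 + 0.037 + 0.039 = 0.272.
P(Quality ∈ {good, major}) = 0.187 + 0.272 = 0.459; P(Machine=M5, Quality ∈ {good, major}) = 0.014 + 0.039 = 0.053.
P(Machine=M5 | Quality ∈ {good, major}) = 0.053/0.459 = 0.115.

0.115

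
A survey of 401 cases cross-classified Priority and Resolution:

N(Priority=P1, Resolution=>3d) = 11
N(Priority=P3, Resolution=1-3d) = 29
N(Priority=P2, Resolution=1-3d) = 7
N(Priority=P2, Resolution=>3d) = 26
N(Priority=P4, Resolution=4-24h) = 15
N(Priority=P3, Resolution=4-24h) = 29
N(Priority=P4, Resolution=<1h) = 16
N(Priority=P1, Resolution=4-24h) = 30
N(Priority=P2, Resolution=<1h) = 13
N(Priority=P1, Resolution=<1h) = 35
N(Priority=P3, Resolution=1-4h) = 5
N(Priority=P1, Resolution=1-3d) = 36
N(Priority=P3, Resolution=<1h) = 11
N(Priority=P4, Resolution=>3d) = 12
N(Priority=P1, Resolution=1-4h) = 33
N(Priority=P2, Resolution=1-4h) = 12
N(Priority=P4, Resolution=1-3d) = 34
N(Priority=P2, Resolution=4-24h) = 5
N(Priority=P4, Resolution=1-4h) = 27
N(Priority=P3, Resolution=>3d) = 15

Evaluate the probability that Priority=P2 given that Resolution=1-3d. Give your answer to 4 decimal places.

Total with Resolution=1-3d: 36 + 7 + 29 + 34 = 106.
P(Priority=P2 | Resolution=1-3d) = 7/106 = 0.0660.

0.0660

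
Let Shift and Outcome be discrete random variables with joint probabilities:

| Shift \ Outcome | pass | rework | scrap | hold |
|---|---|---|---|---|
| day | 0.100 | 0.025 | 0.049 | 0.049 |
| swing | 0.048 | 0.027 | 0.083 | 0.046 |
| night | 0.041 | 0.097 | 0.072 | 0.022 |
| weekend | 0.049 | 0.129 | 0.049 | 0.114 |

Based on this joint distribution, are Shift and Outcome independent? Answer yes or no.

no

P(Shift=day) = 0.223 and P(Outcome=pass) = 0.238, so their product is 0.05307, but P(Shift=day, Outcome=pass) = 0.100. Since these differ, Shift and Outcome are not independent.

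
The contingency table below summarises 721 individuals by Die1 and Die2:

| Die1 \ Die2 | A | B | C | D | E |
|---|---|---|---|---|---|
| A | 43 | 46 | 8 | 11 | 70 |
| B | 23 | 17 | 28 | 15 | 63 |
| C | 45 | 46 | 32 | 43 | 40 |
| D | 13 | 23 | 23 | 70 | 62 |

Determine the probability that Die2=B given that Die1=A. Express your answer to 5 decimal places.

Total with Die1=A: 43 + 46 + 8 + 11 + 70 = 178.
P(Die2=B | Die1=A) = 46/178 = 0.25843.

0.25843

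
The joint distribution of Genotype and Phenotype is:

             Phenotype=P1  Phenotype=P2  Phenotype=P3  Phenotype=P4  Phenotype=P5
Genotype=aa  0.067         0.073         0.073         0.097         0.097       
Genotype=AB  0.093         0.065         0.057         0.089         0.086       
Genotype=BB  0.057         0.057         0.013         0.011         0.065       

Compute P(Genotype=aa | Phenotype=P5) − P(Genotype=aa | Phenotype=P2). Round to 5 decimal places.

0.01677

P(Phenotype=P5) = 0.097 + 0.086 + 0.065 = 0.248; P(Genotype=aa | Phenotype=P5) = 0.097/0.248 = 0.391129.
P(Phenotype=P2) = 0.073 + 0.065 + 0.057 = 0.195; P(Genotype=aa | Phenotype=P2) = 0.073/0.195 = 0.374359.
Difference = 0.01677.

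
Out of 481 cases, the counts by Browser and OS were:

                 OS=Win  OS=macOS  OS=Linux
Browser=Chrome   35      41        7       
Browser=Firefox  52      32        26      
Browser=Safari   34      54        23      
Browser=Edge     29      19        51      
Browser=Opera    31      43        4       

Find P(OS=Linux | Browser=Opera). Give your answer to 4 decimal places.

0.0513

Total with Browser=Opera: 31 + 43 + 4 = 78.
P(OS=Linux | Browser=Opera) = 4/78 = 0.0513.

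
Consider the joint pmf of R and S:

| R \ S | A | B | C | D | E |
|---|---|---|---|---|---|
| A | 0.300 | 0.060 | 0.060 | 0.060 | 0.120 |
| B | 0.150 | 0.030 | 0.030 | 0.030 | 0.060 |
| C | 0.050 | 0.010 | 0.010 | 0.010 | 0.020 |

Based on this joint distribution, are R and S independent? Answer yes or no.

yes

Every cell satisfies P(R,S) = P(R)·P(S). For instance P(R=C) = 0.100, P(S=D) = 0.100, and 0.100×0.100 = 0.010 matches the joint entry. So R and S are independent.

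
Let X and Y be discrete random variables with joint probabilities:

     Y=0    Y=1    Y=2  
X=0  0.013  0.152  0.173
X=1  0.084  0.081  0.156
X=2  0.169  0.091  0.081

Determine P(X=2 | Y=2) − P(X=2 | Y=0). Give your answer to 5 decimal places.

-0.43778

P(Y=2) = 0.173 + 0.156 + 0.081 = 0.410; P(X=2 | Y=2) = 0.081/0.410 = 0.197561.
P(Y=0) = 0.013 + 0.084 + 0.169 = 0.266; P(X=2 | Y=0) = 0.169/0.266 = 0.635338.
Difference = -0.43778.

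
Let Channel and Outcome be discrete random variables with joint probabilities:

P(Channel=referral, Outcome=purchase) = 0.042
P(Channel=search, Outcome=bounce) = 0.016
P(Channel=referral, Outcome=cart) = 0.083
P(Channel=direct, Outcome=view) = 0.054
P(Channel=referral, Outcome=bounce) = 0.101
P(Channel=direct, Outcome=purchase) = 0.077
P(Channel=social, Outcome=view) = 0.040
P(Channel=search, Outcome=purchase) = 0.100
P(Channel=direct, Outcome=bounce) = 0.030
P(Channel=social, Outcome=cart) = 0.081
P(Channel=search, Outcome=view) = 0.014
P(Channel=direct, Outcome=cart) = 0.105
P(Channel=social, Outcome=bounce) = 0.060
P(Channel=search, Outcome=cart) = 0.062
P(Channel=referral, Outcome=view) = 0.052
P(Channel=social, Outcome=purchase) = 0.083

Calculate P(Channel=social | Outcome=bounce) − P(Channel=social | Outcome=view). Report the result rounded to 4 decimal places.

0.0399

P(Outcome=bounce) = 0.016 + 0.060 + 0.030 + 0.101 = 0.207; P(Channel=social | Outcome=bounce) = 0.060/0.207 = 0.28986.
P(Outcome=view) = 0.014 + 0.040 + 0.054 + 0.052 = 0.160; P(Channel=social | Outcome=view) = 0.040/0.160 = 0.25000.
Difference = 0.0399.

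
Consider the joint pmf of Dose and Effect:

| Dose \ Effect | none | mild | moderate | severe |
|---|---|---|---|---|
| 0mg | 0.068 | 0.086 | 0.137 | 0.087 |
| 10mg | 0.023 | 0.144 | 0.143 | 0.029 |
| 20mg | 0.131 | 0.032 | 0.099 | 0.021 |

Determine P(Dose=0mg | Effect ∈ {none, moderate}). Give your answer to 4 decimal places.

P(Effect=none) = 0.068 + 0.023 + 0.131 = 0.222.
P(Effect=moderate) = 0.137 + 0.143 + 0.099 = 0.379.
P(Effect ∈ {none, moderate}) = 0.222 + 0.379 = 0.601; P(Dose=0mg, Effect ∈ {none, moderate}) = 0.068 + 0.137 = 0.205.
P(Dose=0mg | Effect ∈ {none, moderate}) = 0.205/0.601 = 0.3411.

0.3411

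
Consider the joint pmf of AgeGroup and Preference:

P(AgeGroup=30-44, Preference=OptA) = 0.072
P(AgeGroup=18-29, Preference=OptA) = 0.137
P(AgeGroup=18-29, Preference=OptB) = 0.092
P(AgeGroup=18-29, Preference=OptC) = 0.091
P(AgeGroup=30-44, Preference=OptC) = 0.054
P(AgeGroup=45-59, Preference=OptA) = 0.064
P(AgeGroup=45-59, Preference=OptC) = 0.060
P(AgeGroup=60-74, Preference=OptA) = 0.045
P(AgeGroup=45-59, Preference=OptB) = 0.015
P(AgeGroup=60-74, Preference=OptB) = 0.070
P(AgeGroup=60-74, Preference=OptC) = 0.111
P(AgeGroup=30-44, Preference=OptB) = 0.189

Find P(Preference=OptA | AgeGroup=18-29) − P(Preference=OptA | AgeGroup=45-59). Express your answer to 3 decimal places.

P(AgeGroup=18-29) = 0.137 + 0.092 + 0.091 = 0.320; P(Preference=OptA | AgeGroup=18-29) = 0.137/0.320 = 0.4281.
P(AgeGroup=45-59) = 0.064 + 0.015 + 0.060 = 0.139; P(Preference=OptA | AgeGroup=45-59) = 0.064/0.139 = 0.4604.
Difference = -0.032.

-0.032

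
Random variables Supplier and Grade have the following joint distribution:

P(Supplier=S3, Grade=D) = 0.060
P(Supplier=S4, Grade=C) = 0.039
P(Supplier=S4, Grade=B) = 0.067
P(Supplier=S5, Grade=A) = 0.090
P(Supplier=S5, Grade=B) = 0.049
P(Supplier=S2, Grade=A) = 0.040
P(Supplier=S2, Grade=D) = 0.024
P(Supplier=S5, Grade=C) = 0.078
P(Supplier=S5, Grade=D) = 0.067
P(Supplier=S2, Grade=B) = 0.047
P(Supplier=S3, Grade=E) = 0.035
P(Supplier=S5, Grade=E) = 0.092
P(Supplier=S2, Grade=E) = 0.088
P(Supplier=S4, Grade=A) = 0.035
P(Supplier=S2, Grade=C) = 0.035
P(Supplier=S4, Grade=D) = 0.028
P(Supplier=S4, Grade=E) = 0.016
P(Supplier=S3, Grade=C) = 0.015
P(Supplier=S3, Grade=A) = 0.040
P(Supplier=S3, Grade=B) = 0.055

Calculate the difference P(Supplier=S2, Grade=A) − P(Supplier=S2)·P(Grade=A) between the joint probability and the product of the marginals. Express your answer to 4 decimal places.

P(Supplier=S2) = 0.040 + 0.047 + 0.035 + 0.024 + 0.088 = 0.234.
P(Grade=A) = 0.040 + 0.040 + 0.035 + 0.090 = 0.205.
P(Supplier=S2, Grade=A) − P(Supplier=S2)P(Grade=A) = 0.040 − 0.234×0.205 = -0.0080.

-0.0080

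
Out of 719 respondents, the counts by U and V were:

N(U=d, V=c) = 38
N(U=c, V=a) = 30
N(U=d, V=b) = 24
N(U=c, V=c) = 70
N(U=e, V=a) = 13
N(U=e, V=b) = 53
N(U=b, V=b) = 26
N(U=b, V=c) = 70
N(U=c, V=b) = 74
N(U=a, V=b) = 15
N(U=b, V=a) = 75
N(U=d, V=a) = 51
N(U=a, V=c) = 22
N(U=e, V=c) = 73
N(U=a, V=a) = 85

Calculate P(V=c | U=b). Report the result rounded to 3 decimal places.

Total with U=b: 75 + 26 + 70 = 171.
P(V=c | U=b) = 70/171 = 0.409.

0.409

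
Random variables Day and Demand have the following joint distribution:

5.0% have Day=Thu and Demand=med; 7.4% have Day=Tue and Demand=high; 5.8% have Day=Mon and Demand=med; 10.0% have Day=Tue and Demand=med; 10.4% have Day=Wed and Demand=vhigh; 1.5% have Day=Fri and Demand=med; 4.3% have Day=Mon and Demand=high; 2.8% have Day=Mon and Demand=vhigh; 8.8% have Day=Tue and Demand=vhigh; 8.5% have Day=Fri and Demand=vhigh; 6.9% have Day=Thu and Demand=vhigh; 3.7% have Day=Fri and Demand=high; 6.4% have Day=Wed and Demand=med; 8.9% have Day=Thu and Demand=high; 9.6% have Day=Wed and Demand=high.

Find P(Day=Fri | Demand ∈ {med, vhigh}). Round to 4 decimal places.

P(Demand=med) = 0.058 + 0.100 + 0.064 + 0.050 + 0.015 = 0.287.
P(Demand=vhigh) = 0.028 + 0.088 + 0.104 + 0.069 + 0.085 = 0.374.
P(Demand ∈ {med, vhigh}) = 0.287 + 0.374 = 0.661; P(Day=Fri, Demand ∈ {med, vhigh}) = 0.015 + 0.085 = 0.100.
P(Day=Fri | Demand ∈ {med, vhigh}) = 0.100/0.661 = 0.1513.

0.1513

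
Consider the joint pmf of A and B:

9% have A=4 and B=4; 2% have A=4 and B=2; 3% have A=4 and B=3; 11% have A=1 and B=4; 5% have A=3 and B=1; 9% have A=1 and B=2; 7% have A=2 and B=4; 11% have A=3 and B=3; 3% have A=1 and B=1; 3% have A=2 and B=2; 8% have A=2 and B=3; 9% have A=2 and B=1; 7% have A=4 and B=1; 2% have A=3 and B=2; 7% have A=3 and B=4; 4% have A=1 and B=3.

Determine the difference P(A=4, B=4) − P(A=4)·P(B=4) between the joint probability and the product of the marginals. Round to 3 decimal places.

0.019

P(A=4) = 0.07 + 0.02 + 0.03 + 0.09 = 0.21.
P(B=4) = 0.11 + 0.07 + 0.07 + 0.09 = 0.34.
P(A=4, B=4) − P(A=4)P(B=4) = 0.09 − 0.21×0.34 = 0.019.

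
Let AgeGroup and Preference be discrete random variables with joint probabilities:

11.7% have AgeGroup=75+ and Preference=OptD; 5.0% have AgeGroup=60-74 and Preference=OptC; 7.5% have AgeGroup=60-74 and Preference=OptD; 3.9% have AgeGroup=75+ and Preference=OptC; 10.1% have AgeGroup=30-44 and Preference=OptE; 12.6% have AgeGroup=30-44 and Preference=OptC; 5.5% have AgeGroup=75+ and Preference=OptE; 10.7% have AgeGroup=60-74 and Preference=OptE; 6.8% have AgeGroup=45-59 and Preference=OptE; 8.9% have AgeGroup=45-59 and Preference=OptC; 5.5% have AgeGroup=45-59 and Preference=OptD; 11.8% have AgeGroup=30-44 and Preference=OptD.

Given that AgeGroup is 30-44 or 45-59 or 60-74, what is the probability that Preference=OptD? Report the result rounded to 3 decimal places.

0.314

P(AgeGroup=30-44) = 0.126 + 0.118 + 0.101 = 0.345.
P(AgeGroup=45-59) = 0.089 + 0.055 + 0.068 = 0.212.
P(AgeGroup=60-74) = 0.050 + 0.075 + 0.107 = 0.232.
P(AgeGroup ∈ {30-44, 45-59, 60-74}) = 0.345 + 0.212 + 0.232 = 0.789; P(Preference=OptD, AgeGroup ∈ {30-44, 45-59, 60-74}) = 0.118 + 0.055 + 0.075 = 0.248.
P(Preference=OptD | AgeGroup ∈ {30-44, 45-59, 60-74}) = 0.248/0.789 = 0.314.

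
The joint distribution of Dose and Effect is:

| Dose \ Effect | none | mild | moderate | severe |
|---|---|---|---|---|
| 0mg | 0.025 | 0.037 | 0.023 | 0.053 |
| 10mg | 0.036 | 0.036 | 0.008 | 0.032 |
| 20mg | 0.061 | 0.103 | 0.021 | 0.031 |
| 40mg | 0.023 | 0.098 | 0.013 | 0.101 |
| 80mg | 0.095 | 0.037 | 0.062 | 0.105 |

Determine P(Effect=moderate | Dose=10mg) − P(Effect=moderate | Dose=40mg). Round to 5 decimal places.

0.01611

P(Dose=10mg) = 0.036 + 0.036 + 0.008 + 0.032 = 0.112; P(Effect=moderate | Dose=10mg) = 0.008/0.112 = 0.071429.
P(Dose=40mg) = 0.023 + 0.098 + 0.013 + 0.101 = 0.235; P(Effect=moderate | Dose=40mg) = 0.013/0.235 = 0.055319.
Difference = 0.01611.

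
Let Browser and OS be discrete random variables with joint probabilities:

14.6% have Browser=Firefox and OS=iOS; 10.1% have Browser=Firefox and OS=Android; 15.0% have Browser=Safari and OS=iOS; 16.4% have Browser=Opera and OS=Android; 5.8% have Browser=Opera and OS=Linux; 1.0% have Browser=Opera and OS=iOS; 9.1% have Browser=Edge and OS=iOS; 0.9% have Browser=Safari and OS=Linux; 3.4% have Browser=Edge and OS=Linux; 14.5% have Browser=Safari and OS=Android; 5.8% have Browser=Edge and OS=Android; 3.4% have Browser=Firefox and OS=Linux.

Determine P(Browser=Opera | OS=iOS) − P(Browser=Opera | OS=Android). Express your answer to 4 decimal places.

P(OS=iOS) = 0.146 + 0.150 + 0.091 + 0.010 = 0.397; P(Browser=Opera | OS=iOS) = 0.010/0.397 = 0.02519.
P(OS=Android) = 0.101 + 0.145 + 0.058 + 0.164 = 0.468; P(Browser=Opera | OS=Android) = 0.164/0.468 = 0.35043.
Difference = -0.3252.

-0.3252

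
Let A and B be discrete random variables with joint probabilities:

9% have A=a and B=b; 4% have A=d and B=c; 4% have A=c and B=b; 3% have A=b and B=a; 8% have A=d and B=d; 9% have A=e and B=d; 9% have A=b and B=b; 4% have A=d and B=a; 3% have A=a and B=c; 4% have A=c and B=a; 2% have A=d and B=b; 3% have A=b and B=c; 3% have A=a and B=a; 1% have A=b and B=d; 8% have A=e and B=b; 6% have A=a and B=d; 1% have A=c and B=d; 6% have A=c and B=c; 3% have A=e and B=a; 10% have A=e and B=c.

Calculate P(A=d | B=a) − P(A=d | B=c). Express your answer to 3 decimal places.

0.081

P(B=a) = 0.03 + 0.03 + 0.04 + 0.04 + 0.03 = 0.17; P(A=d | B=a) = 0.04/0.17 = 0.2353.
P(B=c) = 0.03 + 0.03 + 0.06 + 0.04 + 0.10 = 0.26; P(A=d | B=c) = 0.04/0.26 = 0.1538.
Difference = 0.081.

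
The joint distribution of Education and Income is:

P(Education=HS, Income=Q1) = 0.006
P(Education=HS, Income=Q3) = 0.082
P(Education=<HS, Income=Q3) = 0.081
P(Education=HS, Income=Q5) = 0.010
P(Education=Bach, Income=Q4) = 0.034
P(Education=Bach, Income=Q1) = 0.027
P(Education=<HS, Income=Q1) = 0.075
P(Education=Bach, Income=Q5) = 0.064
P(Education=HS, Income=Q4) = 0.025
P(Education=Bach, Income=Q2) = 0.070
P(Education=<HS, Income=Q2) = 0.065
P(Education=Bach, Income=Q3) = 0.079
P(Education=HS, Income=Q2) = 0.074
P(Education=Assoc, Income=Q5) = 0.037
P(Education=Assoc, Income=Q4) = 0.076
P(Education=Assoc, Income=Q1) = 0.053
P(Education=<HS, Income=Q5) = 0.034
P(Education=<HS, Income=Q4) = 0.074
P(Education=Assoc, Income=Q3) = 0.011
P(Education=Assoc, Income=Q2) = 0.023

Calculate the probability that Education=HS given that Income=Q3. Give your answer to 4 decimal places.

P(Income=Q3) = 0.081 + 0.082 + 0.011 + 0.079 = 0.253.
P(Education=HS | Income=Q3) = 0.082/0.253 = 0.3241.

0.3241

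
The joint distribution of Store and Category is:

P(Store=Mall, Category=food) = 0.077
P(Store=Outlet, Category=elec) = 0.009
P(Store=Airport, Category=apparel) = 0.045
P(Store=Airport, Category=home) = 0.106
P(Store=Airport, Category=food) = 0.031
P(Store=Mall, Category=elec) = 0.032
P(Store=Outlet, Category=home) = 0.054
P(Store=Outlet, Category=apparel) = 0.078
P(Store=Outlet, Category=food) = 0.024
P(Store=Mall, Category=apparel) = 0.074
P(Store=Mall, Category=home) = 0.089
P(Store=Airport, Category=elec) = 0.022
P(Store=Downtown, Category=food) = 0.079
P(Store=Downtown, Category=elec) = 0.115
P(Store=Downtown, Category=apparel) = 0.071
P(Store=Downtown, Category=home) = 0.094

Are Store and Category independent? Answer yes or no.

no

P(Store=Downtown) = 0.359 and P(Category=elec) = 0.178, so their product is 0.06390, but P(Store=Downtown, Category=elec) = 0.115. Since these differ, Store and Category are not independent.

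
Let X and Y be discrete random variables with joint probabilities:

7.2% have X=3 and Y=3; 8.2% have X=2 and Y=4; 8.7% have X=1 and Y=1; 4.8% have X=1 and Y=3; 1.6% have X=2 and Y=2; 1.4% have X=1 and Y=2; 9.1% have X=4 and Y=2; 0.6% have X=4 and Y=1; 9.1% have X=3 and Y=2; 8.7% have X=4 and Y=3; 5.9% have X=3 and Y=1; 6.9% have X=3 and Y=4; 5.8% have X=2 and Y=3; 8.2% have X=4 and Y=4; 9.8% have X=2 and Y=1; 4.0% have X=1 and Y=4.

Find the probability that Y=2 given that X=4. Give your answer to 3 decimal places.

P(X=4) = 0.006 + 0.091 + 0.087 + 0.082 = 0.266.
P(Y=2 | X=4) = 0.091/0.266 = 0.342.

0.342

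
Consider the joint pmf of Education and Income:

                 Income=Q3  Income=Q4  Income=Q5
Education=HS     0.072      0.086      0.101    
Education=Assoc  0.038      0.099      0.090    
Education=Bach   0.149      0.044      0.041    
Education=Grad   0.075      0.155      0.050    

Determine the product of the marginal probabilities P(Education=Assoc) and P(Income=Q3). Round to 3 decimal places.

0.076

P(Education=Assoc) = 0.038 + 0.099 + 0.090 = 0.227.
P(Income=Q3) = 0.072 + 0.038 + 0.149 + 0.075 = 0.334.
Product: 0.227 × 0.334 = 0.076.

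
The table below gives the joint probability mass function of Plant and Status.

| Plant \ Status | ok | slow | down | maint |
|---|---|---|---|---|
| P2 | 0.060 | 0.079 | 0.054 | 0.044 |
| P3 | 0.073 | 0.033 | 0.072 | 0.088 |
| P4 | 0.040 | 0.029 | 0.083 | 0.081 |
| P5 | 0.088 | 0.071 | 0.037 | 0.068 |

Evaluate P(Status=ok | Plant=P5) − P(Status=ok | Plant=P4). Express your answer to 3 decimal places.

P(Plant=P5) = 0.088 + 0.071 + 0.037 + 0.068 = 0.264; P(Status=ok | Plant=P5) = 0.088/0.264 = 0.3333.
P(Plant=P4) = 0.040 + 0.029 + 0.083 + 0.081 = 0.233; P(Status=ok | Plant=P4) = 0.040/0.233 = 0.1717.
Difference = 0.162.

0.162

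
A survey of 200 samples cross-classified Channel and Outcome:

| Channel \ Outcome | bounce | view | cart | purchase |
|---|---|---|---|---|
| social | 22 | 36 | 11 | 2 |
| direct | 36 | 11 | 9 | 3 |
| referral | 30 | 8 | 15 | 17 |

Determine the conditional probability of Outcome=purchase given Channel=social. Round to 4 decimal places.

Total with Channel=social: 22 + 36 + 11 + 2 = 71.
P(Outcome=purchase | Channel=social) = 2/71 = 0.0282.

0.0282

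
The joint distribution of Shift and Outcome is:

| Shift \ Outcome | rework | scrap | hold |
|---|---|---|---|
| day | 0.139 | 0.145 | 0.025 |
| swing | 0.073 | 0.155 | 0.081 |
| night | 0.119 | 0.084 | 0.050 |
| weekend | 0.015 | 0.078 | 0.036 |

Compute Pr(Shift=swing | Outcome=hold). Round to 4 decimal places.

P(Outcome=hold) = 0.025 + 0.081 + 0.050 + 0.036 = 0.192.
P(Shift=swing | Outcome=hold) = 0.081/0.192 = 0.4219.

0.4219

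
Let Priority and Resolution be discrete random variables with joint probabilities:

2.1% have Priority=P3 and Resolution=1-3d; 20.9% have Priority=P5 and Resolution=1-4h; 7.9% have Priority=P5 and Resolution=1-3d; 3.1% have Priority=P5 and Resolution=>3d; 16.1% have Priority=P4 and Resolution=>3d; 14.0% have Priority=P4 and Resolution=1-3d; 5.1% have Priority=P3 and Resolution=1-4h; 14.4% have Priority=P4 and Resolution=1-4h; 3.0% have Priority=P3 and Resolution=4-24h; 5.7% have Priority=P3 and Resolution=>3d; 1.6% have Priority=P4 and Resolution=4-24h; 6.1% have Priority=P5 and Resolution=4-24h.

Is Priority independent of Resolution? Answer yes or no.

P(Priority=P5) = 0.380 and P(Resolution=>3d) = 0.249, so their product is 0.09462, but P(Priority=P5, Resolution=>3d) = 0.031. Since these differ, Priority and Resolution are not independent.

no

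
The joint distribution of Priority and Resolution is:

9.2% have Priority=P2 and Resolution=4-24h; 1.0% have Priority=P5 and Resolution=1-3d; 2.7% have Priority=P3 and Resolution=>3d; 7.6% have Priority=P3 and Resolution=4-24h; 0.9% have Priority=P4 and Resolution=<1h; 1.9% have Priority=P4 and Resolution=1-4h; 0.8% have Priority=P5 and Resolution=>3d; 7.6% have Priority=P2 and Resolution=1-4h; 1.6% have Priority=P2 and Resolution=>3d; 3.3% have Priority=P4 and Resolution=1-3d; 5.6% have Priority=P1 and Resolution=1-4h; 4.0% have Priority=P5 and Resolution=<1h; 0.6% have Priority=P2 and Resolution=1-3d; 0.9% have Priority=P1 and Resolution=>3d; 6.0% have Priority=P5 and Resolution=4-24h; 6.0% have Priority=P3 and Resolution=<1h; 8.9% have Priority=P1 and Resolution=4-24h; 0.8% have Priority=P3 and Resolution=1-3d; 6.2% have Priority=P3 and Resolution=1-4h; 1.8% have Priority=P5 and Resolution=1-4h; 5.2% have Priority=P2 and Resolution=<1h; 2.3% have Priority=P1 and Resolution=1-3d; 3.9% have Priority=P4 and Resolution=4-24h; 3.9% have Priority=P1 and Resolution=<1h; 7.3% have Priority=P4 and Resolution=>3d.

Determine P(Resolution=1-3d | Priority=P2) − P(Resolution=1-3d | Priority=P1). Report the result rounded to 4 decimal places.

-0.0817

P(Priority=P2) = 0.052 + 0.076 + 0.092 + 0.006 + 0.016 = 0.242; P(Resolution=1-3d | Priority=P2) = 0.006/0.242 = 0.02479.
P(Priority=P1) = 0.039 + 0.056 + 0.089 + 0.023 + 0.009 = 0.216; P(Resolution=1-3d | Priority=P1) = 0.023/0.216 = 0.10648.
Difference = -0.0817.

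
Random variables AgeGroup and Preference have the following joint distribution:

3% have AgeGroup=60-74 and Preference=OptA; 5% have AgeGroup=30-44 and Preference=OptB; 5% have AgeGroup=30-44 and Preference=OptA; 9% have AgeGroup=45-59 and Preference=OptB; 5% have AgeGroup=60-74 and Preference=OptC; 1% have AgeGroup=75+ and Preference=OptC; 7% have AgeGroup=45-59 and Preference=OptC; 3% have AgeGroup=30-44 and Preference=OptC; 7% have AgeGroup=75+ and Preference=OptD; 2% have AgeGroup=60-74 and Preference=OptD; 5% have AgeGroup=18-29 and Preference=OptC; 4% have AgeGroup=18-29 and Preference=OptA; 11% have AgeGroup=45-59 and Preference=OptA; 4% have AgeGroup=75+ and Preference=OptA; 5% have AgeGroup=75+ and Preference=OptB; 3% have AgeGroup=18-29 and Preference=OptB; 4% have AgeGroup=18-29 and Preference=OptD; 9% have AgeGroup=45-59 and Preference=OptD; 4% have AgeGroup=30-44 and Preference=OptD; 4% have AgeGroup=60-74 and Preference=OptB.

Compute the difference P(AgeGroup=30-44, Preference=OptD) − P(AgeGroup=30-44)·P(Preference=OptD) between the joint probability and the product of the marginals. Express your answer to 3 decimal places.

P(AgeGroup=30-44) = 0.05 + 0.05 + 0.03 + 0.04 = 0.17.
P(Preference=OptD) = 0.04 + 0.04 + 0.09 + 0.02 + 0.07 = 0.26.
P(AgeGroup=30-44, Preference=OptD) − P(AgeGroup=30-44)P(Preference=OptD) = 0.04 − 0.17×0.26 = -0.004.

-0.004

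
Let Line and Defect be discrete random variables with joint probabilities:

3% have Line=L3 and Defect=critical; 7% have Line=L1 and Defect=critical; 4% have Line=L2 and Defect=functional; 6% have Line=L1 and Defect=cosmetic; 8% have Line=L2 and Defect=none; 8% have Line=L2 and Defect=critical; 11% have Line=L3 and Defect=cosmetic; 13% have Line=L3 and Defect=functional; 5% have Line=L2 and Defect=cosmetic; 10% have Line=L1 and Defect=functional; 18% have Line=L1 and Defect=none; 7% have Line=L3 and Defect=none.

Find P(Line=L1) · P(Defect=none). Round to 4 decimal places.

0.1353

P(Line=L1) = 0.18 + 0.06 + 0.10 + 0.07 = 0.41.
P(Defect=none) = 0.18 + 0.08 + 0.07 = 0.33.
Product: 0.41 × 0.33 = 0.1353.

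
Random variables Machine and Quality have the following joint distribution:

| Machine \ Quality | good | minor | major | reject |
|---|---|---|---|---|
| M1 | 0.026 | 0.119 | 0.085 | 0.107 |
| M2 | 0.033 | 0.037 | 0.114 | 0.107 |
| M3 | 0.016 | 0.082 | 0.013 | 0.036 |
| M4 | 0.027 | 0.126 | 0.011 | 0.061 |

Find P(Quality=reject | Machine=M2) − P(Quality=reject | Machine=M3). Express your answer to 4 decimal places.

P(Machine=M2) = 0.033 + 0.037 + 0.114 + 0.107 = 0.291; P(Quality=reject | Machine=M2) = 0.107/0.291 = 0.36770.
P(Machine=M3) = 0.016 + 0.082 + 0.013 + 0.036 = 0.147; P(Quality=reject | Machine=M3) = 0.036/0.147 = 0.24490.
Difference = 0.1228.

0.1228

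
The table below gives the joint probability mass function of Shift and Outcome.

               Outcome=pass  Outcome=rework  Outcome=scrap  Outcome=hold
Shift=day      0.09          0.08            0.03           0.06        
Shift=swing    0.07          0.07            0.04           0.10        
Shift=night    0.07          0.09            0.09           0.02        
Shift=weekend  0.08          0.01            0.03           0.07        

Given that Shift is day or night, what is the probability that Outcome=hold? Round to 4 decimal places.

0.1509

P(Shift=day) = 0.09 + 0.08 + 0.03 + 0.06 = 0.26.
P(Shift=night) = 0.07 + 0.09 + 0.09 + 0.02 = 0.27.
P(Shift ∈ {day, night}) = 0.26 + 0.27 = 0.53; P(Outcome=hold, Shift ∈ {day, night}) = 0.06 + 0.02 = 0.08.
P(Outcome=hold | Shift ∈ {day, night}) = 0.08/0.53 = 0.1509.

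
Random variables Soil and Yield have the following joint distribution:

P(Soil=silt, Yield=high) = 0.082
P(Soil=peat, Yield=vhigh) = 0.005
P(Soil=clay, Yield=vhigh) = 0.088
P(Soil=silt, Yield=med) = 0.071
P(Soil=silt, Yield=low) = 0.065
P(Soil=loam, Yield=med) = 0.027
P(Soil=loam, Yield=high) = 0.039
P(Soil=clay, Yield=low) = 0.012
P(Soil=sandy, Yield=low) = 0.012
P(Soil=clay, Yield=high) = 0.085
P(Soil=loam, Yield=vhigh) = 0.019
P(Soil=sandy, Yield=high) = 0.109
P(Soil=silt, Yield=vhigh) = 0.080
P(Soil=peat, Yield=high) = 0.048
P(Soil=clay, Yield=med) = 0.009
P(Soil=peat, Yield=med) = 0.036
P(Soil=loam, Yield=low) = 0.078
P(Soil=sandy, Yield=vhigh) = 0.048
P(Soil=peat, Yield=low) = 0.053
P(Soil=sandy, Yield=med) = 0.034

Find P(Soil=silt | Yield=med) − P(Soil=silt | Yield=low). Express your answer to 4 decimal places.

P(Yield=med) = 0.034 + 0.027 + 0.009 + 0.071 + 0.036 = 0.177; P(Soil=silt | Yield=med) = 0.071/0.177 = 0.40113.
P(Yield=low) = 0.012 + 0.078 + 0.012 + 0.065 + 0.053 = 0.220; P(Soil=silt | Yield=low) = 0.065/0.220 = 0.29545.
Difference = 0.1057.

0.1057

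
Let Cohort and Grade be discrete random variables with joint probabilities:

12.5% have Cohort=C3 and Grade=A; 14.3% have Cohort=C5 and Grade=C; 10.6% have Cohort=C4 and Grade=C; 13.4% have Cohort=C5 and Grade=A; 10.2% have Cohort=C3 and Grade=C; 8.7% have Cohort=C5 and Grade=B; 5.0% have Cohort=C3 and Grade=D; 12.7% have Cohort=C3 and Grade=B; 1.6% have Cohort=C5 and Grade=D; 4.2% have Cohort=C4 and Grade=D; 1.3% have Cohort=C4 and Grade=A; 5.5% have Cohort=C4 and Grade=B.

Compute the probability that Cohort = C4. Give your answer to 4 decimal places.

P(Cohort=C4) = 0.013 + 0.055 + 0.106 + 0.042 = 0.216.

0.2160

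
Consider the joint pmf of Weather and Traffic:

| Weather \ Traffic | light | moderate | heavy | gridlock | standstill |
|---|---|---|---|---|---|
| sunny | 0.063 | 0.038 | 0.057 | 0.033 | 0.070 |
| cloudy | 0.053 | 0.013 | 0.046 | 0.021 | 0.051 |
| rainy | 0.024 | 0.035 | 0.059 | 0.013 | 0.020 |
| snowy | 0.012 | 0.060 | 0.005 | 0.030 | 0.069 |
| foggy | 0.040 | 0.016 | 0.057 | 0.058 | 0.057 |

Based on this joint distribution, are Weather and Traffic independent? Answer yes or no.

P(Weather=snowy) = 0.176 and P(Traffic=heavy) = 0.224, so their product is 0.03942, but P(Weather=snowy, Traffic=heavy) = 0.005. Since these differ, Weather and Traffic are not independent.

no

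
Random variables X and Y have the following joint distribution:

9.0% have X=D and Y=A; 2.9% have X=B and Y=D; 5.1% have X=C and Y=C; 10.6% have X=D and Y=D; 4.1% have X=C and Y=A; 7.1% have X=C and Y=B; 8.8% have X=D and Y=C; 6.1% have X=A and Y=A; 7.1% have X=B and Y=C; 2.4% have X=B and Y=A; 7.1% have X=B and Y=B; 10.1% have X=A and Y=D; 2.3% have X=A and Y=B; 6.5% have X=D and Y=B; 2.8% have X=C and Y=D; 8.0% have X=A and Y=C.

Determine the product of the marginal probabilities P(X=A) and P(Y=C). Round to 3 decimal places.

P(X=A) = 0.061 + 0.023 + 0.080 + 0.101 = 0.265.
P(Y=C) = 0.080 + 0.071 + 0.051 + 0.088 = 0.290.
Product: 0.265 × 0.290 = 0.077.

0.077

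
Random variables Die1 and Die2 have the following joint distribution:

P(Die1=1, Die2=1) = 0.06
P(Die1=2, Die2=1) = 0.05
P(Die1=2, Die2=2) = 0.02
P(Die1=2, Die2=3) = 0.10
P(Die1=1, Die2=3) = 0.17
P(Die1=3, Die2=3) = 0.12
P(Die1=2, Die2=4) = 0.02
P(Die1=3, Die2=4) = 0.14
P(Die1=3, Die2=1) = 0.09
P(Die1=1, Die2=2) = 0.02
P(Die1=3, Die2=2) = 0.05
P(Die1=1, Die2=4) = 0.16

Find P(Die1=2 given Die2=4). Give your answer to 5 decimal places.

P(Die2=4) = 0.16 + 0.02 + 0.14 = 0.32.
P(Die1=2 | Die2=4) = 0.02/0.32 = 0.06250.

0.06250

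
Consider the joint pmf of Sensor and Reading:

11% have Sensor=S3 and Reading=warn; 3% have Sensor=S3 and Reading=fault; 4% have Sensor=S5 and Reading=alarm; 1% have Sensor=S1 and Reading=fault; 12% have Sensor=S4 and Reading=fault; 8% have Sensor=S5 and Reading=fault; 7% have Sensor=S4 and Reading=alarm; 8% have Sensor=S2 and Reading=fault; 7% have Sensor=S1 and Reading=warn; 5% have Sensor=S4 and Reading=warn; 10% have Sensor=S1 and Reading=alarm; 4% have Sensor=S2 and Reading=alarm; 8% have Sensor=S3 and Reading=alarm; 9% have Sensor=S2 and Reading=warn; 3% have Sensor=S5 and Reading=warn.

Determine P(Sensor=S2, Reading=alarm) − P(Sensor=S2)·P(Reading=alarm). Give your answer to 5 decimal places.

P(Sensor=S2) = 0.09 + 0.04 + 0.08 = 0.21.
P(Reading=alarm) = 0.10 + 0.04 + 0.08 + 0.07 + 0.04 = 0.33.
P(Sensor=S2, Reading=alarm) − P(Sensor=S2)P(Reading=alarm) = 0.04 − 0.21×0.33 = -0.02930.

-0.02930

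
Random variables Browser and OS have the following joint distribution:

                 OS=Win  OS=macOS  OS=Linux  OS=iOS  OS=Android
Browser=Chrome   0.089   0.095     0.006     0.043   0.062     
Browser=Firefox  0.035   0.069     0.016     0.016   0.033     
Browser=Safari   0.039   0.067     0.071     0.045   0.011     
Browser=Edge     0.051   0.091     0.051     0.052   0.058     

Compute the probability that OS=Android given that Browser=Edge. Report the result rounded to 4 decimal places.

0.1914

P(Browser=Edge) = 0.051 + 0.091 + 0.051 + 0.052 + 0.058 = 0.303.
P(OS=Android | Browser=Edge) = 0.058/0.303 = 0.1914.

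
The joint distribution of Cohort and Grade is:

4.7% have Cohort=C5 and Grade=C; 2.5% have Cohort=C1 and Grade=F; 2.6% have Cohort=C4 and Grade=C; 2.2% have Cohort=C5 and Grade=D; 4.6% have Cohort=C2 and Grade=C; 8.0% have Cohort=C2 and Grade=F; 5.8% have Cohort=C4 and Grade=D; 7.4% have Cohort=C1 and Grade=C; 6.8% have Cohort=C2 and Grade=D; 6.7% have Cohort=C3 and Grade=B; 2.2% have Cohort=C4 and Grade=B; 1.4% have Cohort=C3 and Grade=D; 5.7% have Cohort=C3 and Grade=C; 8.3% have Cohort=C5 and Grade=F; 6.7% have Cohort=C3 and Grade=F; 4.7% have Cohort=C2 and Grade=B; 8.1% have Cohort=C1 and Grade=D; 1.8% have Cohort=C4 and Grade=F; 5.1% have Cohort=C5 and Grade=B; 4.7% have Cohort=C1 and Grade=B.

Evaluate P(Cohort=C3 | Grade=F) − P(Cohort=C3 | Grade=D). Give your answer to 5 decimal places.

P(Grade=F) = 0.025 + 0.080 + 0.067 + 0.018 + 0.083 = 0.273; P(Cohort=C3 | Grade=F) = 0.067/0.273 = 0.245421.
P(Grade=D) = 0.081 + 0.068 + 0.014 + 0.058 + 0.022 = 0.243; P(Cohort=C3 | Grade=D) = 0.014/0.243 = 0.057613.
Difference = 0.18781.

0.18781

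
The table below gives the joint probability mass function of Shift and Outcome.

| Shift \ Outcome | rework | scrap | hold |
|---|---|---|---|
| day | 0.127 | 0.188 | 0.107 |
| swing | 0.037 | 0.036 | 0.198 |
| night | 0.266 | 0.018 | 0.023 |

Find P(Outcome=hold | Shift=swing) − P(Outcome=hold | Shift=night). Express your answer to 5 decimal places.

0.65571

P(Shift=swing) = 0.037 + 0.036 + 0.198 = 0.271; P(Outcome=hold | Shift=swing) = 0.198/0.271 = 0.730627.
P(Shift=night) = 0.266 + 0.018 + 0.023 = 0.307; P(Outcome=hold | Shift=night) = 0.023/0.307 = 0.074919.
Difference = 0.65571.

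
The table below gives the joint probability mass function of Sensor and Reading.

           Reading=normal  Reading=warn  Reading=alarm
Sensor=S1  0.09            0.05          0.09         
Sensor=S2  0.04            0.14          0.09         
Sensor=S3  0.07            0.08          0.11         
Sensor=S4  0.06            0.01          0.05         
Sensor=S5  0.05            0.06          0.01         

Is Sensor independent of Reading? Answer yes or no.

no

P(Sensor=S2) = 0.27 and P(Reading=warn) = 0.34, so their product is 0.0918, but P(Sensor=S2, Reading=warn) = 0.14. Since these differ, Sensor and Reading are not independent.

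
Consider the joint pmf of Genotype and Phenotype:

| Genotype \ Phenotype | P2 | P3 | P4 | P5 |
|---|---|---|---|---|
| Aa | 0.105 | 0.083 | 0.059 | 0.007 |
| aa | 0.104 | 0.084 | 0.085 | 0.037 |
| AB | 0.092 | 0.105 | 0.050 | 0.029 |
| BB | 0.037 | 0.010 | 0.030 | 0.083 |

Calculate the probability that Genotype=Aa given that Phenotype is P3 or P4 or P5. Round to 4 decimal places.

P(Phenotype=P3) = 0.083 + 0.084 + 0.105 + 0.010 = 0.282.
P(Phenotype=P4) = 0.059 + 0.085 + 0.050 + 0.030 = 0.224.
P(Phenotype=P5) = 0.007 + 0.037 + 0.029 + 0.083 = 0.156.
P(Phenotype ∈ {P3, P4, P5}) = 0.282 + 0.224 + 0.156 = 0.662; P(Genotype=Aa, Phenotype ∈ {P3, P4, P5}) = 0.083 + 0.059 + 0.007 = 0.149.
P(Genotype=Aa | Phenotype ∈ {P3, P4, P5}) = 0.149/0.662 = 0.2251.

0.2251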